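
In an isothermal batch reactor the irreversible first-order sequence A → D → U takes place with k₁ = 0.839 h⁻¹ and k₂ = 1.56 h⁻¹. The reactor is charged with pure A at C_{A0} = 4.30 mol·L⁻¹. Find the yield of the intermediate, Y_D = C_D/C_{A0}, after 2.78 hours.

The intermediate concentration in a first-order A→B→C sequence is C_D = k₁C_{A0}(e^(−k₁t) − e^(−k₂t))/(k₂−k₁).
e^(−k₁t) = e^(−0.839×2.78) = e^(−2.332) = 0.09706; e^(−k₂t) = e^(−4.337) = 0.01308.
C_D = 0.839×4.30/(1.56−0.839) × (0.09706−0.01308) = 5.004×0.08398 = 0.4202 mol·L⁻¹.
Y_D = C_D/C_{A0} = 0.4202/4.30 = 0.0977.

0.0977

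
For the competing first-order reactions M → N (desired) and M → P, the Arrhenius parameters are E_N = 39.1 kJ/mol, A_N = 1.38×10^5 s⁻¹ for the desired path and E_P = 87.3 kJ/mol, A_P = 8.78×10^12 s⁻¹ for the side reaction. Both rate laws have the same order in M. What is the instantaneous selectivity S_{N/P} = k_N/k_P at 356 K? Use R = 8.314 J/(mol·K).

0.186

Since both paths have the same order in M, the concentration cancels and S_{N/P} = k_N/k_P = (A_N/A_P)·exp[(E_P−E_N)/(RT)].
(E_P−E_N)/(RT) = (87.3−39.1)×10³/(8.314×356) = 48200/2960 = 16.28.
k_N/k_P = (1.38×10^5/8.78×10^12)·exp(16.28) = 1.572×10^-8 × 1.182×10^7 = 0.186.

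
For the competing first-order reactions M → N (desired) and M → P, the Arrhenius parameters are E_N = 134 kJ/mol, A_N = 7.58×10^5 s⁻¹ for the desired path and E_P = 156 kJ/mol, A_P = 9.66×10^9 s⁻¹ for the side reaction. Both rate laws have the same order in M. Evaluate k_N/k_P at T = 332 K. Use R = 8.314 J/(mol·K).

Since both paths have the same order in M, the concentration cancels and S_{N/P} = k_N/k_P = (A_N/A_P)·exp[(E_P−E_N)/(RT)].
(E_P−E_N)/(RT) = (156−134)×10³/(8.314×332) = 22000/2760 = 7.970.
k_N/k_P = (7.58×10^5/9.66×10^9)·exp(7.970) = 7.847×10^-5 × 2894 = 0.227.

0.227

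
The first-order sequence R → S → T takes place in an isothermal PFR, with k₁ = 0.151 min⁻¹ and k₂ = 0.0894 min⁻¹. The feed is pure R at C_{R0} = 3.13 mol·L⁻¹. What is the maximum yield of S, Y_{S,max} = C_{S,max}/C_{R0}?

0.467

For a first-order series the maximum intermediate yield is C_{S,max}/C_{R0} = (k₁/k₂)^[k₂/(k₂−k₁)].
= (0.151/0.0894)^(0.0894/(0.0894−0.151)) = (1.689)^(-1.451) = 0.4673.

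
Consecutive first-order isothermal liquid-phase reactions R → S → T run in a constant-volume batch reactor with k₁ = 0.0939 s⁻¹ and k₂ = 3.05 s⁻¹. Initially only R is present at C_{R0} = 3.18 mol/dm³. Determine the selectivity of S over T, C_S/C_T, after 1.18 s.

0.356

For first-order series with pure R initially, C_S(t) = k₁C_{R0}/(k₂−k₁)·(e^(−k₁t) − e^(−k₂t)).
e^(−k₁t) = e^(−0.0939×1.18) = e^(−0.1108) = 0.8951; e^(−k₂t) = e^(−3.599) = 0.02735.
C_S = 0.0939×3.18/(3.05−0.0939) × (0.8951−0.02735) = 0.1010×0.8678 = 0.08765 mol/dm³.
C_R = C_{R0}e^(−k₁t) = 2.846 mol/dm³, so C_T = C_{R0}−C_R−C_S = 0.2459 mol/dm³; C_S/C_T = 0.356.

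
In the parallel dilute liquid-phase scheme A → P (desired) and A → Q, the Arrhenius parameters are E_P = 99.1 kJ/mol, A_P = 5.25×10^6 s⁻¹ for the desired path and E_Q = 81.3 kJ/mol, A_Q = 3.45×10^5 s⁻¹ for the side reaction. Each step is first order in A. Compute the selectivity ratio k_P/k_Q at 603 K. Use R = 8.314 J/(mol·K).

k_P/k_Q = (A_P/A_Q)·exp[−(E_P−E_Q)/(RT)] = (A_P/A_Q)·exp[(E_Q−E_P)/(RT)].
(E_Q−E_P)/(RT) = (81.3−99.1)×10³/(8.314×603) = -17800/5013 = -3.551.
k_P/k_Q = (5.25×10^6/3.45×10^5)·exp(-3.551) = 15.22 × 0.02871 = 0.437.
Since E_P > E_Q, raising the temperature improves selectivity toward P.

0.437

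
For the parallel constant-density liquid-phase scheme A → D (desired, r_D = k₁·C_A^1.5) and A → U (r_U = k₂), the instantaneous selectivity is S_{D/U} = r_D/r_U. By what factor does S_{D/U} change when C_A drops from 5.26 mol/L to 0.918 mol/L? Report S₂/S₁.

0.0729

S_{D/U} = (k₁/k₂)·C_A^1.5, so S₂/S₁ = (C_{A,2}/C_{A,1})^1.5.
= (0.918/5.26)^1.5 = (0.1745)^1.5 = 0.0729.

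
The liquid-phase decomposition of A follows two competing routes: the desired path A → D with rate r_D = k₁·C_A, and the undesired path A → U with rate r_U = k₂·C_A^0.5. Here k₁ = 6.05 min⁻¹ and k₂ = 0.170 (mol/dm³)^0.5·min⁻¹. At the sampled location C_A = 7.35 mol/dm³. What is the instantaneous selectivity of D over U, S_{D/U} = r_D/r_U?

S_{D/U} = r_D/r_U = (k₁·C_A)/(k₂·C_A^0.5) = (k₁/k₂)·C_A^0.5.
= (6.05×7.350) / (0.170×7.350^0.5) = 44.47/0.4609 = 96.5.
Since the desired path is higher order in A, keeping C_A high (PFR or concentrated feed) favours D.

96.5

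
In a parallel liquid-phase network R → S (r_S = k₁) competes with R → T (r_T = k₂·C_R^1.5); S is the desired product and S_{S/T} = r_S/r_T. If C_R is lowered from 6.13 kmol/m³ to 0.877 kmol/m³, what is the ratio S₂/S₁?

18.5

S_{S/T} = (k₁/k₂)·C_R^-1.5, so S₂/S₁ = (C_{R,2}/C_{R,1})^-1.5.
= (0.877/6.13)^(-1.5) = (0.1431)^(-1.5) = 18.5.
Selectivity toward S rises as C_R falls — low-concentration operation is favoured.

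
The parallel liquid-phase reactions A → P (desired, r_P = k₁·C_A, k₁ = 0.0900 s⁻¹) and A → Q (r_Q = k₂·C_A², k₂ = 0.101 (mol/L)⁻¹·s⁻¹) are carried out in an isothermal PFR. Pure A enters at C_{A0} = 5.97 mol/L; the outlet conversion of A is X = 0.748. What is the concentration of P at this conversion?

C_A = C_{A0}(1−X) = 1.504 mol/L.
Along a PFR/batch, dC_P/dC_A = −r_P/(r_P+r_Q) = −k₁/(k₁+k₂·C_A).
Integrating from C_{A0} to C_A: C_P = (0.0900/0.101)·ln[(0.0900+0.101·5.97)/(0.0900+0.101·1.50)] = 0.8911·ln(0.6930/0.2419) = 0.9377 mol/L.

0.938 mol/L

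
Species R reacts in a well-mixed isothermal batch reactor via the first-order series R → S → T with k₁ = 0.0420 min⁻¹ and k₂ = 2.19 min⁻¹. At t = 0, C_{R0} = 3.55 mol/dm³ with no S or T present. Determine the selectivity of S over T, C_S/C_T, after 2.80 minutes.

The intermediate concentration in a first-order A→B→C sequence is C_S = k₁C_{R0}(e^(−k₁t) − e^(−k₂t))/(k₂−k₁).
e^(−k₁t) = e^(−0.0420×2.80) = e^(−0.1176) = 0.8891; e^(−k₂t) = e^(−6.132) = 0.002172.
C_S = 0.0420×3.55/(2.19−0.0420) × (0.8891−0.002172) = 0.06941×0.8869 = 0.06156 mol/dm³.
C_R = C_{R0}e^(−k₁t) = 3.156 mol/dm³, so C_T = C_{R0}−C_R−C_S = 0.3323 mol/dm³; C_S/C_T = 0.185.

0.185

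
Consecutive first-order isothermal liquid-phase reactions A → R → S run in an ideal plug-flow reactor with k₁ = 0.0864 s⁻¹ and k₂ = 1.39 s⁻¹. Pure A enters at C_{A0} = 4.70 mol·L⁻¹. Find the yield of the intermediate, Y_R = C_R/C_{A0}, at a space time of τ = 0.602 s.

The intermediate concentration in a first-order A→B→C sequence is C_R = k₁C_{A0}(e^(−k₁τ) − e^(−k₂τ))/(k₂−k₁).
e^(−k₁τ) = e^(−0.0864×0.602) = e^(−0.05201) = 0.9493; e^(−k₂τ) = e^(−0.8368) = 0.4331.
C_R = 0.0864×4.70/(1.39−0.0864) × (0.9493−0.4331) = 0.3115×0.5162 = 0.1608 mol·L⁻¹.
Y_R = C_R/C_{A0} = 0.1608/4.70 = 0.0342.

0.0342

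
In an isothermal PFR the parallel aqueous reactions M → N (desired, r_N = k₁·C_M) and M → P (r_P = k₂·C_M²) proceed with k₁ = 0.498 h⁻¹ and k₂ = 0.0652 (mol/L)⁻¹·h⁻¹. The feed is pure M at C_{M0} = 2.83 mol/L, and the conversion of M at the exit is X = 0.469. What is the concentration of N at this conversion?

C_M = C_{M0}(1−X) = 1.503 mol/L.
Along a PFR/batch, dC_N/dC_M = −r_N/(r_N+r_P) = −k₁/(k₁+k₂·C_M).
Integrating from C_{M0} to C_M: C_N = (0.498/0.0652)·ln[(0.498+0.0652·2.83)/(0.498+0.0652·1.50)] = 7.638·ln(0.6825/0.5960) = 1.036 mol/L.

1.04 mol/L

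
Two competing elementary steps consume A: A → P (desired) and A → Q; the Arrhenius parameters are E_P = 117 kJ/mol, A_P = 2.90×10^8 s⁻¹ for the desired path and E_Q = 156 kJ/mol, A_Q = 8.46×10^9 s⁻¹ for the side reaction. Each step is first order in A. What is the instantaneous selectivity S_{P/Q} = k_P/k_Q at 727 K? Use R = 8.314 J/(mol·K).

21.7

With equal orders, S_{P/Q} = k_P/k_Q = (A_P/A_Q)·exp[(E_Q−E_P)/(RT)].
(E_Q−E_P)/(RT) = (156−117)×10³/(8.314×727) = 39000/6044 = 6.452.
k_P/k_Q = (2.90×10^8/8.46×10^9)·exp(6.452) = 0.03428 × 634.2 = 21.7.
Since E_P < E_Q, lowering the temperature improves selectivity toward P.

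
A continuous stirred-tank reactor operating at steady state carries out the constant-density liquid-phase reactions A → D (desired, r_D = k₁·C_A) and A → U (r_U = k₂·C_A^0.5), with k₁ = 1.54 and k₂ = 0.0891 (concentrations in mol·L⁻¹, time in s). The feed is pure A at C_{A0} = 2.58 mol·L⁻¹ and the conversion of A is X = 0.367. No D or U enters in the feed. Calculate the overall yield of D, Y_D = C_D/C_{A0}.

0.351

Exit C_A = C_{A0}(1−X) = 2.58×0.633 = 1.633 mol·L⁻¹.
In a CSTR the entire volume is at exit conditions, so r_D = 1.54×1.633 = 2.515 and r_U = 0.0891×1.633^0.5 = 0.1139.
Fraction of consumed A going to D: r_D/(r_D+r_U) = 0.9567.
C_D = 0.9567·C_{A0}·X = 0.9567×2.58×0.367 = 0.906 mol·L⁻¹; Y_D = C_D/C_{A0} = 0.351.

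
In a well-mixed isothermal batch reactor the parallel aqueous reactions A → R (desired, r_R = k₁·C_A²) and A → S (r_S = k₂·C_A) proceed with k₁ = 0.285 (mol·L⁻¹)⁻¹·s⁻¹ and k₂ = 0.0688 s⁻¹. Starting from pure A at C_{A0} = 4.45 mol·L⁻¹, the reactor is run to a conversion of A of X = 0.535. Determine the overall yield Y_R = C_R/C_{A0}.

0.497

C_A = C_{A0}(1−X) = 2.069 mol·L⁻¹.
Along a PFR/batch, dC_S/dC_A = −r_S/(r_R+r_S) = −k₂/(k₂+k₁·C_A).
Integrating from C_{A0} to C_A: C_S = (0.0688/0.285)·ln[(0.0688+0.285·4.45)/(0.0688+0.285·2.07)] = 0.2414·ln(1.337/0.6585) = 0.1710 mol·L⁻¹.
Then C_R = (C_{A0}−C_A) − C_S = 2.381 − 0.1710 = 2.210 mol·L⁻¹.
Y_R = C_R/C_{A0} = 2.210/4.45 = 0.497.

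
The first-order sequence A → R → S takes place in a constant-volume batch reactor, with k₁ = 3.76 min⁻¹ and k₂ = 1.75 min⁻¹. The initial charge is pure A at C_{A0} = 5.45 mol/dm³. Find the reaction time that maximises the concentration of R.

For first-order series the maximum of C_R occurs at t_opt = ln(k₂/k₁)/(k₂−k₁).
= ln(1.75/3.76)/(1.75−3.76) = ln(0.4654)/-2.010 = -0.7648/-2.010 = 0.380 min.

0.380 min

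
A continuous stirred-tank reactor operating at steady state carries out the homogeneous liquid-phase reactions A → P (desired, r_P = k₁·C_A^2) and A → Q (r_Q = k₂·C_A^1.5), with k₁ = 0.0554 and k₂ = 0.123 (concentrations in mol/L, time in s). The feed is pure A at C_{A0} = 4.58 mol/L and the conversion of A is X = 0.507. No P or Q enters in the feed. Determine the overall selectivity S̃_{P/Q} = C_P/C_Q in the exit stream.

0.677

Exit C_A = C_{A0}(1−X) = 4.58×0.493 = 2.258 mol/L.
A CSTR operates uniformly at the exit composition, giving r_P = 0.2824 and r_Q = 0.4173 (each k·C_A^n at C_A = 2.258).
Overall selectivity = C_P/C_Q = r_Pτ/(r_Qτ) = r_P/r_Q = 0.677.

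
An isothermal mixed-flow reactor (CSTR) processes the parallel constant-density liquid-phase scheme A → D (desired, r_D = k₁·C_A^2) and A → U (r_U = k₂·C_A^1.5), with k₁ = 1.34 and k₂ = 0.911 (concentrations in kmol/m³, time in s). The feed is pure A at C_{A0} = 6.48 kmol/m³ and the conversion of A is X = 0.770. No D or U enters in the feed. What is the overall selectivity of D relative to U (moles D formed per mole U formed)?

Exit C_A = C_{A0}(1−X) = 6.48×0.230 = 1.490 kmol/m³.
Rates in a CSTR are evaluated at the outlet concentration: r_D = 1.34×1.490^2 = 2.977, r_U = 0.911×1.490^1.5 = 1.658.
Overall selectivity = C_D/C_U = r_Dτ/(r_Uτ) = r_D/r_U = 1.80.

1.80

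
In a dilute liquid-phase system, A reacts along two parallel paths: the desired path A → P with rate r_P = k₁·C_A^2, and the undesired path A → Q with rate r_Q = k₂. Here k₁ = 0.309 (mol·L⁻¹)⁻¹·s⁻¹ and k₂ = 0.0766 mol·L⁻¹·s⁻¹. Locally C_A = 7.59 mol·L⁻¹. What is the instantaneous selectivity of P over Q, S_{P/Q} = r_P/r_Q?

S_{P/Q} = r_P/r_Q = (k₁·C_A^2)/(k₂) = (k₁/k₂)·C_A^2.
= (0.309×7.590^2) / (0.0766) = 17.80/0.07660 = 232.
Since the desired path is higher order in A, keeping C_A high (PFR or concentrated feed) favours P.

232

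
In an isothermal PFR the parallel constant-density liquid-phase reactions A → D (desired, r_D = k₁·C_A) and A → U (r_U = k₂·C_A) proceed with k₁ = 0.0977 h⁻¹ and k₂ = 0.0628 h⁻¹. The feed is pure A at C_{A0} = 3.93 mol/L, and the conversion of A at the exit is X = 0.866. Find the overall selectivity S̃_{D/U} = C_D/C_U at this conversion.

C_A = C_{A0}(1−X) = 0.5266 mol/L.
Both paths are first order in A, so the instantaneous fraction to D is constant: dC_D/d(−C_A) = k₁/(k₁+k₂) = 0.6087.
C_D = 0.6087·(C_{A0}−C_A) = 0.6087×3.403 = 2.07 mol/L.
C_U = (C_{A0}−C_A)−C_D = 1.332 mol/L; S̃_{D/U} = 2.072/1.332 = 1.56.

1.56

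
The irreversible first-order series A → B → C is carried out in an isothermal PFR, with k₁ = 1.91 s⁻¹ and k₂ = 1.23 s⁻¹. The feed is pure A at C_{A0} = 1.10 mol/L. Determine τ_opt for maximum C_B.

0.647 s

The intermediate peaks when r₁ = r₂, i.e. k₁e^(−k₁τ) = k₂e^(−k₂τ), giving τ_opt = ln(k₂/k₁)/(k₂−k₁).
= ln(1.23/1.91)/(1.23−1.91) = ln(0.6440)/-0.6800 = -0.4401/-0.6800 = 0.647 s.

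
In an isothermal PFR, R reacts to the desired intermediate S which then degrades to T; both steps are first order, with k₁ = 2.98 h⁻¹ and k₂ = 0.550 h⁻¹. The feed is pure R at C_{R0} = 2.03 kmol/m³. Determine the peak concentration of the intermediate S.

1.38 kmol/m³

For a first-order series the maximum intermediate yield is C_{S,max}/C_{R0} = (k₁/k₂)^[k₂/(k₂−k₁)].
= (2.98/0.550)^(0.550/(0.550−2.98)) = (5.418)^(-0.2263) = 0.6822.
C_{S,max} = 0.6822×2.03 = 1.38 kmol/m³.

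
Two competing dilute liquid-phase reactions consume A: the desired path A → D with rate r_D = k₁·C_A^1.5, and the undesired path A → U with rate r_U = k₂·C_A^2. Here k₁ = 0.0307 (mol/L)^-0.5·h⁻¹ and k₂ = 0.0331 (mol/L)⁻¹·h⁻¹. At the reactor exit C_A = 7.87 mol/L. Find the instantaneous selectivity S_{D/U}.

S_{D/U} = r_D/r_U = (k₁·C_A^1.5)/(k₂·C_A^2) = (k₁/k₂)·C_A^-0.5.
= (0.0307×7.870^1.5) / (0.0331×7.870^2) = 0.6778/2.050 = 0.331.
The undesired path is higher order in A, so low C_A (CSTR or dilute feed) favours D.

0.331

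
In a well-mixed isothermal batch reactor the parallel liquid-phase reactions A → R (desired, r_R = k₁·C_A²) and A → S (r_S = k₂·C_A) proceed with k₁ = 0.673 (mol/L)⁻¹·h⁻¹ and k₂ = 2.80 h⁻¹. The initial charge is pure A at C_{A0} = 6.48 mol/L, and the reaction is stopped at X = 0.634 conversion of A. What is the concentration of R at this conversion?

2.08 mol/L

C_A = C_{A0}(1−X) = 2.372 mol/L.
Along a PFR/batch, dC_S/dC_A = −r_S/(r_R+r_S) = −k₂/(k₂+k₁·C_A).
Integrating from C_{A0} to C_A: C_S = (2.80/0.673)·ln[(2.80+0.673·6.48)/(2.80+0.673·2.37)] = 4.160·ln(7.161/4.396) = 2.030 mol/L.
Then C_R = (C_{A0}−C_A) − C_S = 4.108 − 2.030 = 2.078 mol/L.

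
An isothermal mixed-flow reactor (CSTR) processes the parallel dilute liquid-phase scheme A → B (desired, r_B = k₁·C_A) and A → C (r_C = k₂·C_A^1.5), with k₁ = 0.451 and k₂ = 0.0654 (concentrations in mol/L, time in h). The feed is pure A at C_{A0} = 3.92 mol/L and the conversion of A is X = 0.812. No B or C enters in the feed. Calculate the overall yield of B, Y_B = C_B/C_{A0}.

Exit C_A = C_{A0}(1−X) = 3.92×0.188 = 0.7370 mol/L.
Rates in a CSTR are evaluated at the outlet concentration: r_B = 0.451×0.7370 = 0.3324, r_C = 0.0654×0.7370^1.5 = 0.04138.
Fraction of consumed A going to B: r_B/(r_B+r_C) = 0.8893.
C_B = 0.8893·C_{A0}·X = 0.8893×3.92×0.812 = 2.83 mol/L; Y_B = C_B/C_{A0} = 0.722.

0.722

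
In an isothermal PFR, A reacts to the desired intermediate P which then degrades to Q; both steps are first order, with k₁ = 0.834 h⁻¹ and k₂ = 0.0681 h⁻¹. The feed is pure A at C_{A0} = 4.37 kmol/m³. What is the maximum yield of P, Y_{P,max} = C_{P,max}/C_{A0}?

0.800

For a first-order series the maximum intermediate yield is C_{P,max}/C_{A0} = (k₁/k₂)^[k₂/(k₂−k₁)].
= (0.834/0.0681)^(0.0681/(0.0681−0.834)) = (12.25)^(-0.08892) = 0.8003.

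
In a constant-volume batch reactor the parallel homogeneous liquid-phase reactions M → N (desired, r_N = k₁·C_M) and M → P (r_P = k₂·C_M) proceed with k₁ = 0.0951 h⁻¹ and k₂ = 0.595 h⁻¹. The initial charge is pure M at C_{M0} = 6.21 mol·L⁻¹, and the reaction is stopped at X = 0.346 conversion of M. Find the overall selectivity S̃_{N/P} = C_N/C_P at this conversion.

0.160

C_M = C_{M0}(1−X) = 4.061 mol·L⁻¹.
Both paths are first order in M, so the instantaneous fraction to N is constant: dC_N/d(−C_M) = k₁/(k₁+k₂) = 0.1378.
C_N = 0.1378·(C_{M0}−C_M) = 0.1378×2.149 = 0.296 mol·L⁻¹.
C_P = (C_{M0}−C_M)−C_N = 1.853 mol·L⁻¹; S̃_{N/P} = 0.2961/1.853 = 0.160.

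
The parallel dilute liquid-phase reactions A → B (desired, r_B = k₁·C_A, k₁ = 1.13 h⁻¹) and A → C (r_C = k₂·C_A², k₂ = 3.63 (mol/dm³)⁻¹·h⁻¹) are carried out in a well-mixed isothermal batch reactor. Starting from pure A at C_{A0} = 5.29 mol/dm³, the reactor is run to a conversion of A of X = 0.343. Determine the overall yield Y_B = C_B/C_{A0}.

C_A = C_{A0}(1−X) = 3.476 mol/dm³.
Along a PFR/batch, dC_B/dC_A = −r_B/(r_B+r_C) = −k₁/(k₁+k₂·C_A).
Integrating from C_{A0} to C_A: C_B = (1.13/3.63)·ln[(1.13+3.63·5.29)/(1.13+3.63·3.48)] = 0.3113·ln(20.33/13.75) = 0.1219 mol/dm³.
Y_B = C_B/C_{A0} = 0.1219/5.29 = 0.0230.

0.0230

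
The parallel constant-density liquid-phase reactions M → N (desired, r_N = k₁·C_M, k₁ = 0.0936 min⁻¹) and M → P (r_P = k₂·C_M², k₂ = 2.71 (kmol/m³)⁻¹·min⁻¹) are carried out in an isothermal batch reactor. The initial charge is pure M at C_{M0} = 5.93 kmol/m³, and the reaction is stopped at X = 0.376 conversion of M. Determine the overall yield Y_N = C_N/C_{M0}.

C_M = C_{M0}(1−X) = 3.700 kmol/m³.
Along a PFR/batch, dC_N/dC_M = −r_N/(r_N+r_P) = −k₁/(k₁+k₂·C_M).
Integrating from C_{M0} to C_M: C_N = (0.0936/2.71)·ln[(0.0936+2.71·5.93)/(0.0936+2.71·3.70)] = 0.03454·ln(16.16/10.12) = 0.01617 kmol/m³.
Y_N = C_N/C_{M0} = 0.01617/5.93 = 0.00273.

0.00273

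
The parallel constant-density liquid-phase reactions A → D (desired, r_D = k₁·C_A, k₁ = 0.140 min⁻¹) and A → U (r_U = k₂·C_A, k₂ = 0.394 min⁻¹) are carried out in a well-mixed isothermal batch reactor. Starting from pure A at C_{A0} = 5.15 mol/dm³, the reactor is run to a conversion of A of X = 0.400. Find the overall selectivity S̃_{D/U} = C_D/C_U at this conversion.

C_A = C_{A0}(1−X) = 3.090 mol/dm³.
Both paths are first order in A, so the instantaneous fraction to D is constant: dC_D/d(−C_A) = k₁/(k₁+k₂) = 0.2622.
C_D = 0.2622·(C_{A0}−C_A) = 0.2622×2.060 = 0.540 mol/dm³.
C_U = (C_{A0}−C_A)−C_D = 1.520 mol/dm³; S̃_{D/U} = 0.5401/1.520 = 0.355.

0.355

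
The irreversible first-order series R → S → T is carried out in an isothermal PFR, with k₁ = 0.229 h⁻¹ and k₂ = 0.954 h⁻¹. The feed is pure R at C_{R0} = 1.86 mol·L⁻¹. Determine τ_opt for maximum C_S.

Setting dC_S/dτ = 0 gives τ_opt = ln(k₂/k₁)/(k₂−k₁).
= ln(0.954/0.229)/(0.954−0.229) = ln(4.166)/0.7250 = 1.427/0.7250 = 1.97 h.

1.97 h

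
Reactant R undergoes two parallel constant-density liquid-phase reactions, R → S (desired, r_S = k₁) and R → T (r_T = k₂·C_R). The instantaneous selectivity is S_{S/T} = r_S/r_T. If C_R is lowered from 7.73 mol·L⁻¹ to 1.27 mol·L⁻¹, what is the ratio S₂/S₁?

S_{S/T} = (k₁/k₂)·C_R⁻¹, so S₂/S₁ = (C_{R,2}/C_{R,1})⁻¹.
= 7.73/1.27 = 6.09.

6.09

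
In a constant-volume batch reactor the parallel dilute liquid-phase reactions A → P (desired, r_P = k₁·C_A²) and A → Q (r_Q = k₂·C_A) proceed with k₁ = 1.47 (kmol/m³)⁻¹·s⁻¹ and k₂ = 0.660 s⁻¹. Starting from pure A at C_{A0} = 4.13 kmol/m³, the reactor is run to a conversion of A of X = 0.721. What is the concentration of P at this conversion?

C_A = C_{A0}(1−X) = 1.152 kmol/m³.
Along a PFR/batch, dC_Q/dC_A = −r_Q/(r_P+r_Q) = −k₂/(k₂+k₁·C_A).
Integrating from C_{A0} to C_A: C_Q = (0.660/1.47)·ln[(0.660+1.47·4.13)/(0.660+1.47·1.15)] = 0.4490·ln(6.731/2.354) = 0.4717 kmol/m³.
Then C_P = (C_{A0}−C_A) − C_Q = 2.978 − 0.4717 = 2.506 kmol/m³.

2.51 kmol/m³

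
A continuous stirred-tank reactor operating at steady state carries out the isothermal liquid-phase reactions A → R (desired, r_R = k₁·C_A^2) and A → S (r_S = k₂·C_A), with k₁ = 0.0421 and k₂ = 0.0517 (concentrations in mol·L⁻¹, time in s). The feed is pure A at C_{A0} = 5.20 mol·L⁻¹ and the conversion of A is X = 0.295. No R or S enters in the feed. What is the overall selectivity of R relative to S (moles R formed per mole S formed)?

Exit C_A = C_{A0}(1−X) = 5.20×0.705 = 3.666 mol·L⁻¹.
In a CSTR the entire volume is at exit conditions, so r_R = 0.0421×3.666^2 = 0.5658 and r_S = 0.0517×3.666 = 0.1895.
Overall selectivity = C_R/C_S = r_Rτ/(r_Sτ) = r_R/r_S = 2.99.

2.99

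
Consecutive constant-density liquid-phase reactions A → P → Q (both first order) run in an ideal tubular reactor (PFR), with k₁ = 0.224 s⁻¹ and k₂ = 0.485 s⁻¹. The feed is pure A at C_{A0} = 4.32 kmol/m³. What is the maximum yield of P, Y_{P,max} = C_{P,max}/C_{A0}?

For a first-order series the maximum intermediate yield is C_{P,max}/C_{A0} = (k₁/k₂)^[k₂/(k₂−k₁)].
= (0.224/0.485)^(0.485/(0.485−0.224)) = (0.4619)^(1.858) = 0.2380.

0.238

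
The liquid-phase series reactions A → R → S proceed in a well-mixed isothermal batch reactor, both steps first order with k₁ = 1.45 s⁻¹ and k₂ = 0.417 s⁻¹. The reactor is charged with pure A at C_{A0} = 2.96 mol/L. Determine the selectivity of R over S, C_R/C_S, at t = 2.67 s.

0.789

Solving the coupled first-order balances gives C_R(t) = [k₁/(k₂−k₁)]·C_{A0}·(e^(−k₁t) − e^(−k₂t)).
e^(−k₁t) = e^(−1.45×2.67) = e^(−3.871) = 0.02083; e^(−k₂t) = e^(−1.113) = 0.3284.
C_R = 1.45×2.96/(0.417−1.45) × (0.02083−0.3284) = (-4.155)×(-0.3076) = 1.278 mol/L.
C_A = C_{A0}e^(−k₁t) = 0.06165 mol/L, so C_S = C_{A0}−C_A−C_R = 1.620 mol/L; C_R/C_S = 0.789.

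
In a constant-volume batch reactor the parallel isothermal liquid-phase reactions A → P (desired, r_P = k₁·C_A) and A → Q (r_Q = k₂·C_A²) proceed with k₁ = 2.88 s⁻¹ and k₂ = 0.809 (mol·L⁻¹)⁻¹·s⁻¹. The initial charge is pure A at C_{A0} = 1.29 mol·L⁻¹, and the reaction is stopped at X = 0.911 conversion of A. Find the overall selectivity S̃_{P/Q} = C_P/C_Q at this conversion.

5.27

C_A = C_{A0}(1−X) = 0.1148 mol·L⁻¹.
Along a PFR/batch, dC_P/dC_A = −r_P/(r_P+r_Q) = −k₁/(k₁+k₂·C_A).
Integrating from C_{A0} to C_A: C_P = (2.88/0.809)·ln[(2.88+0.809·1.29)/(2.88+0.809·0.115)] = 3.560·ln(3.924/2.973) = 0.9878 mol·L⁻¹.
C_Q = (C_{A0}−C_A)−C_P = 0.1874 mol·L⁻¹; S̃_{P/Q} = 0.9878/0.1874 = 5.27.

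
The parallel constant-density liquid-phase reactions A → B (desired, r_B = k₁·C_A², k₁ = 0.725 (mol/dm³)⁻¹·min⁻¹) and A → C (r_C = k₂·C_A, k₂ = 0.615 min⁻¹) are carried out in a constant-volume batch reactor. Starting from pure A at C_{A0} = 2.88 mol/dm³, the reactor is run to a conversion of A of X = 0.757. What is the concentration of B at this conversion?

1.43 mol/dm³

C_A = C_{A0}(1−X) = 0.6998 mol/dm³.
Along a PFR/batch, dC_C/dC_A = −r_C/(r_B+r_C) = −k₂/(k₂+k₁·C_A).
Integrating from C_{A0} to C_A: C_C = (0.615/0.725)·ln[(0.615+0.725·2.88)/(0.615+0.725·0.700)] = 0.8483·ln(2.703/1.122) = 0.7456 mol/dm³.
Then C_B = (C_{A0}−C_A) − C_C = 2.180 − 0.7456 = 1.435 mol/dm³.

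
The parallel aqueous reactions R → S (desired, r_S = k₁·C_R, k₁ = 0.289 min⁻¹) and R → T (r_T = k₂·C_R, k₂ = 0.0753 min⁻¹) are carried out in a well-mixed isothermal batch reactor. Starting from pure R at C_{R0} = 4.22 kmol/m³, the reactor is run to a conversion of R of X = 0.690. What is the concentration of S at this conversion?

C_R = C_{R0}(1−X) = 1.308 kmol/m³.
Both paths are first order in R, so the instantaneous fraction to S is constant: dC_S/d(−C_R) = k₁/(k₁+k₂) = 0.7933.
C_S = 0.7933·(C_{R0}−C_R) = 0.7933×2.912 = 2.31 kmol/m³.

2.31 kmol/m³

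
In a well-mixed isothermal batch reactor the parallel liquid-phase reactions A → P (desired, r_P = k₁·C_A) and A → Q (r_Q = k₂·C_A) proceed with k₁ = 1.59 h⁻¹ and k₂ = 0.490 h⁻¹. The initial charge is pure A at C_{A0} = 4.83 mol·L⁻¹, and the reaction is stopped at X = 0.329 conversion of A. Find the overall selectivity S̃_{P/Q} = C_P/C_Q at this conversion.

C_A = C_{A0}(1−X) = 3.241 mol·L⁻¹.
Both paths are first order in A, so the instantaneous fraction to P is constant: dC_P/d(−C_A) = k₁/(k₁+k₂) = 0.7644.
C_P = 0.7644·(C_{A0}−C_A) = 0.7644×1.589 = 1.21 mol·L⁻¹.
C_Q = (C_{A0}−C_A)−C_P = 0.3743 mol·L⁻¹; S̃_{P/Q} = 1.215/0.3743 = 3.24.

3.24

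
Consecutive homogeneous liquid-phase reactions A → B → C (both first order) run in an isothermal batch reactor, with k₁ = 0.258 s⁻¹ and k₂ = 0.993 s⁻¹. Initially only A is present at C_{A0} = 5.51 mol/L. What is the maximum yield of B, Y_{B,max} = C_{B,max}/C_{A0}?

Evaluating C_B at t_opt = ln(k₂/k₁)/(k₂−k₁) gives C_{B,max}/C_{A0} = (k₁/k₂)^[k₂/(k₂−k₁)].
= (0.258/0.993)^(0.993/(0.993−0.258)) = (0.2598)^(1.351) = 0.1619.

0.162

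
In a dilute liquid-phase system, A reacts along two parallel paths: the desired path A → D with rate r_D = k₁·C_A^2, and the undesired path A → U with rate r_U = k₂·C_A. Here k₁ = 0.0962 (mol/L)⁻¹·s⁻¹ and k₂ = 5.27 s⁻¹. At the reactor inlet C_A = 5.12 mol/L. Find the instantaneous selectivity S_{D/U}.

0.0935

S_{D/U} = r_D/r_U = (k₁·C_A^2)/(k₂·C_A) = (k₁/k₂)·C_A.
= (0.0962×5.120^2) / (5.27×5.120) = 2.522/26.98 = 0.0935.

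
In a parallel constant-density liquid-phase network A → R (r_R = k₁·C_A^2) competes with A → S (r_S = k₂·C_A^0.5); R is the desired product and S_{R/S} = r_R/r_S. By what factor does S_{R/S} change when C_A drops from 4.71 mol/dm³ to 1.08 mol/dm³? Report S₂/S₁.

0.110

S_{R/S} = (k₁/k₂)·C_A^1.5, so S₂/S₁ = (C_{A,2}/C_{A,1})^1.5.
= (1.08/4.71)^1.5 = (0.2293)^1.5 = 0.110.
Selectivity toward R falls as C_A falls — high-concentration operation is favoured.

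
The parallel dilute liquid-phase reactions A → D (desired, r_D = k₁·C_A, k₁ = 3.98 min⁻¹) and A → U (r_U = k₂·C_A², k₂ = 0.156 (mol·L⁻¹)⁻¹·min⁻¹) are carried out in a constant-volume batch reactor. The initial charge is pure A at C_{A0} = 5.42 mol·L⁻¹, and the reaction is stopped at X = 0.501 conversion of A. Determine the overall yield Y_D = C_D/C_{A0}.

0.432

C_A = C_{A0}(1−X) = 2.705 mol·L⁻¹.
Along a PFR/batch, dC_D/dC_A = −r_D/(r_D+r_U) = −k₁/(k₁+k₂·C_A).
Integrating from C_{A0} to C_A: C_D = (3.98/0.156)·ln[(3.98+0.156·5.42)/(3.98+0.156·2.70)] = 25.51·ln(4.826/4.402) = 2.344 mol·L⁻¹.
Y_D = C_D/C_{A0} = 2.344/5.42 = 0.432.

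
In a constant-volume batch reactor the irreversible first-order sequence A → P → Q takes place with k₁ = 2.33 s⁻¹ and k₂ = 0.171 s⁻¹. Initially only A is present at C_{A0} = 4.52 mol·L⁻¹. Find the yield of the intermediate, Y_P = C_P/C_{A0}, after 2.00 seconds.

0.756

Solving the coupled first-order balances gives C_P(t) = [k₁/(k₂−k₁)]·C_{A0}·(e^(−k₁t) − e^(−k₂t)).
e^(−k₁t) = e^(−2.33×2.00) = e^(−4.660) = 0.009466; e^(−k₂t) = e^(−0.3420) = 0.7103.
C_P = 2.33×4.52/(0.171−2.33) × (0.009466−0.7103) = (-4.878)×(-0.7009) = 3.419 mol·L⁻¹.
Y_P = C_P/C_{A0} = 3.419/4.52 = 0.756.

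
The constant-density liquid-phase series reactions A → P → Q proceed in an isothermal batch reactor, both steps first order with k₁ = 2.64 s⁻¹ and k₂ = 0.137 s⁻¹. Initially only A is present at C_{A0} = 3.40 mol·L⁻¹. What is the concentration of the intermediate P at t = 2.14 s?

The intermediate concentration in a first-order A→B→C sequence is C_P = k₁C_{A0}(e^(−k₁t) − e^(−k₂t))/(k₂−k₁).
e^(−k₁t) = e^(−2.64×2.14) = e^(−5.650) = 0.003519; e^(−k₂t) = e^(−0.2932) = 0.7459.
C_P = 2.64×3.40/(0.137−2.64) × (0.003519−0.7459) = (-3.586)×(-0.7424) = 2.662 mol·L⁻¹.

2.66 mol·L⁻¹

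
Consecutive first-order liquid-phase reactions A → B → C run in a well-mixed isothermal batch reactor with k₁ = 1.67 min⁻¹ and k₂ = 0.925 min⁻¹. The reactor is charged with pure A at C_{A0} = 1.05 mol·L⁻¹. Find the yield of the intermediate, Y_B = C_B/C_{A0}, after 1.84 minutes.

0.305

The intermediate concentration in a first-order A→B→C sequence is C_B = k₁C_{A0}(e^(−k₁t) − e^(−k₂t))/(k₂−k₁).
e^(−k₁t) = e^(−1.67×1.84) = e^(−3.073) = 0.04629; e^(−k₂t) = e^(−1.702) = 0.1823.
C_B = 1.67×1.05/(0.925−1.67) × (0.04629−0.1823) = (-2.354)×(-0.1360) = 0.3202 mol·L⁻¹.
Y_B = C_B/C_{A0} = 0.3202/1.05 = 0.305.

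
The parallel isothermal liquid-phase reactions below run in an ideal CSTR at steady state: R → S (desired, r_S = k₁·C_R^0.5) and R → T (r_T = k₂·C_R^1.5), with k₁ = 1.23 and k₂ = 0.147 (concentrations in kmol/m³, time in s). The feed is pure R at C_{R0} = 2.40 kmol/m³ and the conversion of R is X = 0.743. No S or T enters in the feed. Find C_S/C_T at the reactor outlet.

Exit C_R = C_{R0}(1−X) = 2.40×0.257 = 0.6168 kmol/m³.
Rates in a CSTR are evaluated at the outlet concentration: r_S = 1.23×0.6168^0.5 = 0.9660, r_T = 0.147×0.6168^1.5 = 0.07121.
Overall selectivity = C_S/C_T = r_Sτ/(r_Tτ) = r_S/r_T = 13.6.

13.6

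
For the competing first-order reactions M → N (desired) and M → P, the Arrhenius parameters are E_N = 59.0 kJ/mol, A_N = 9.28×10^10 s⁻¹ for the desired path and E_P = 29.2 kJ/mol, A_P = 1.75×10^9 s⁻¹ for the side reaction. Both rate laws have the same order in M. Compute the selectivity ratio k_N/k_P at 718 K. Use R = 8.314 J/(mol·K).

0.360

Since both paths have the same order in M, the concentration cancels and S_{N/P} = k_N/k_P = (A_N/A_P)·exp[(E_P−E_N)/(RT)].
(E_P−E_N)/(RT) = (29.2−59.0)×10³/(8.314×718) = -29800/5969 = -4.992.
k_N/k_P = (9.28×10^10/1.75×10^9)·exp(-4.992) = 53.03 × 0.006792 = 0.360.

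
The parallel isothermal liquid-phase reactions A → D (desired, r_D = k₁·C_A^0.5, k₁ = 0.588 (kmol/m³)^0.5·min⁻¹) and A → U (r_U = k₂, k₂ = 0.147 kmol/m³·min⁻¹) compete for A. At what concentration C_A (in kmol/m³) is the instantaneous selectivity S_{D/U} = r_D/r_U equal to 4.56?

1.30 kmol/m³

S_{D/U} = (k₁/k₂)·C_A^0.5 ⇒ C_A = (S·k₂/k₁)^(2).
= (4.56×0.147/0.588)^(2) = (1.140)^(2) = 1.30 kmol/m³.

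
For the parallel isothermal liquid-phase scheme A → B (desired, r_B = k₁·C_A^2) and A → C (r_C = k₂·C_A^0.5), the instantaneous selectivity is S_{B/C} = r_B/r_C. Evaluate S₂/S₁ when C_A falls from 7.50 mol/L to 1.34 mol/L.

S_{B/C} = (k₁/k₂)·C_A^1.5, so S₂/S₁ = (C_{A,2}/C_{A,1})^1.5.
= (1.34/7.50)^1.5 = (0.1787)^1.5 = 0.0755.

0.0755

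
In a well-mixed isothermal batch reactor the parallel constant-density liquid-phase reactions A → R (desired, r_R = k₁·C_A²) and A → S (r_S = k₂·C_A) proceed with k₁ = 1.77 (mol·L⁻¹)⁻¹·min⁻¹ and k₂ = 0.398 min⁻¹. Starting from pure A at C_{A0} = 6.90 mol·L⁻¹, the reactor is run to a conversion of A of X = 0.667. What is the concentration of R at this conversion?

C_A = C_{A0}(1−X) = 2.298 mol·L⁻¹.
Along a PFR/batch, dC_S/dC_A = −r_S/(r_R+r_S) = −k₂/(k₂+k₁·C_A).
Integrating from C_{A0} to C_A: C_S = (0.398/1.77)·ln[(0.398+1.77·6.90)/(0.398+1.77·2.30)] = 0.2249·ln(12.61/4.465) = 0.2335 mol·L⁻¹.
Then C_R = (C_{A0}−C_A) − C_S = 4.602 − 0.2335 = 4.369 mol·L⁻¹.

4.37 mol·L⁻¹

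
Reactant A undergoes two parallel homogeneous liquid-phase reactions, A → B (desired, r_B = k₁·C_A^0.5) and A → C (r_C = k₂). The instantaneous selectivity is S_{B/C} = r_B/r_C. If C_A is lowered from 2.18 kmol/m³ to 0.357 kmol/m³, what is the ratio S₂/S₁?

S_{B/C} = (k₁/k₂)·C_A^0.5, so S₂/S₁ = (C_{A,2}/C_{A,1})^0.5.
= (0.357/2.18)^0.5 = (0.1638)^0.5 = 0.405.
Selectivity toward B falls as C_A falls — high-concentration operation is favoured.

0.405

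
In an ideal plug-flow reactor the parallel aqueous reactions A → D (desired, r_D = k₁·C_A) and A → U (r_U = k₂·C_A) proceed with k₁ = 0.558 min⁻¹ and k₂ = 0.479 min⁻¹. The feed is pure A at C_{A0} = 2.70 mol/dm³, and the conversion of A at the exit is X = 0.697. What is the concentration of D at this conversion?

C_A = C_{A0}(1−X) = 0.8181 mol/dm³.
Both paths are first order in A, so the instantaneous fraction to D is constant: dC_D/d(−C_A) = k₁/(k₁+k₂) = 0.5381.
C_D = 0.5381·(C_{A0}−C_A) = 0.5381×1.882 = 1.01 mol/dm³.

1.01 mol/dm³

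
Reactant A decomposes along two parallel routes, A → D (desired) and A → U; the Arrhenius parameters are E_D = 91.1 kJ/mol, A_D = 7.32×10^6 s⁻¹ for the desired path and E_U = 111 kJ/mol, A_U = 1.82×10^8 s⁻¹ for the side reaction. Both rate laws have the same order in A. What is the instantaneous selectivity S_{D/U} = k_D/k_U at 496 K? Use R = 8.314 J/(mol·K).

Since both paths have the same order in A, the concentration cancels and S_{D/U} = k_D/k_U = (A_D/A_U)·exp[(E_U−E_D)/(RT)].
(E_U−E_D)/(RT) = (111−91.1)×10³/(8.314×496) = 19900/4124 = 4.826.
k_D/k_U = (7.32×10^6/1.82×10^8)·exp(4.826) = 0.04022 × 124.7 = 5.01.
Since E_D < E_U, lowering the temperature improves selectivity toward D.

5.01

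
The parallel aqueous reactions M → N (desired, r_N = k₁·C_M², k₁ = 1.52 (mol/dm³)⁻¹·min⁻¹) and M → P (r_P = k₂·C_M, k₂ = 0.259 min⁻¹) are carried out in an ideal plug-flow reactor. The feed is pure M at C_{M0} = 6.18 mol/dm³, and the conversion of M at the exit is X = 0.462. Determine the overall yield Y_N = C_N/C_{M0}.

0.446

C_M = C_{M0}(1−X) = 3.325 mol/dm³.
Along a PFR/batch, dC_P/dC_M = −r_P/(r_N+r_P) = −k₂/(k₂+k₁·C_M).
Integrating from C_{M0} to C_M: C_P = (0.259/1.52)·ln[(0.259+1.52·6.18)/(0.259+1.52·3.32)] = 0.1704·ln(9.653/5.313) = 0.1017 mol/dm³.
Then C_N = (C_{M0}−C_M) − C_P = 2.855 − 0.1017 = 2.753 mol/dm³.
Y_N = C_N/C_{M0} = 2.753/6.18 = 0.446.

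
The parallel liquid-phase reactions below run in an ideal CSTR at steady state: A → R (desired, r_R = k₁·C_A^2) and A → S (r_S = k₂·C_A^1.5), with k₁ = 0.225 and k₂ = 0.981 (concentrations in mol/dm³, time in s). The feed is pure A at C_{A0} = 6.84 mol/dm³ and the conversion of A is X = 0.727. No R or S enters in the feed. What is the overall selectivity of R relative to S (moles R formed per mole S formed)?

0.313

Exit C_A = C_{A0}(1−X) = 6.84×0.273 = 1.867 mol/dm³.
Rates in a CSTR are evaluated at the outlet concentration: r_R = 0.225×1.867^2 = 0.7845, r_S = 0.981×1.867^1.5 = 2.503.
Overall selectivity = C_R/C_S = r_Rτ/(r_Sτ) = r_R/r_S = 0.313.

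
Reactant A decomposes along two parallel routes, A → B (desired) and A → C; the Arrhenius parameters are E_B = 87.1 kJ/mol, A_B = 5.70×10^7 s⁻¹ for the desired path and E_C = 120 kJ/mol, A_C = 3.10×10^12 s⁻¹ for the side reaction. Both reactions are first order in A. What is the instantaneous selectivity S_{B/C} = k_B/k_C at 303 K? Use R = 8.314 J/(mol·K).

8.64

k_B/k_C = (A_B/A_C)·exp[−(E_B−E_C)/(RT)] = (A_B/A_C)·exp[(E_C−E_B)/(RT)].
(E_C−E_B)/(RT) = (120−87.1)×10³/(8.314×303) = 32900/2519 = 13.06.
k_B/k_C = (5.70×10^7/3.10×10^12)·exp(13.06) = 1.839×10^-5 × 4.698×10^5 = 8.64.
Since E_B < E_C, lowering the temperature improves selectivity toward B.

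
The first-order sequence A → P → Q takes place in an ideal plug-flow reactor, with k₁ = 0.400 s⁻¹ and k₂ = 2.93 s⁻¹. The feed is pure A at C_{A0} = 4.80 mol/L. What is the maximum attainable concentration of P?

For a first-order series the maximum intermediate yield is C_{P,max}/C_{A0} = (k₁/k₂)^[k₂/(k₂−k₁)].
= (0.400/2.93)^(2.93/(2.93−0.400)) = (0.1365)^(1.158) = 0.09965.
C_{P,max} = 0.09965×4.80 = 0.478 mol/L.

0.478 mol/L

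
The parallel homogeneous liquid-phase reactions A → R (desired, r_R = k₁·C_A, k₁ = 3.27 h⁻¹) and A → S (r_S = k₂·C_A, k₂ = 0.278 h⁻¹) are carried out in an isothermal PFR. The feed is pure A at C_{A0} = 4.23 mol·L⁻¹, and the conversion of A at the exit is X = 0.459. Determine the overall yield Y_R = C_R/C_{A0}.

C_A = C_{A0}(1−X) = 2.288 mol·L⁻¹.
Both paths are first order in A, so the instantaneous fraction to R is constant: dC_R/d(−C_A) = k₁/(k₁+k₂) = 0.9216.
C_R = 0.9216·(C_{A0}−C_A) = 0.9216×1.942 = 1.79 mol·L⁻¹.
Y_R = C_R/C_{A0} = 1.789/4.23 = 0.423.

0.423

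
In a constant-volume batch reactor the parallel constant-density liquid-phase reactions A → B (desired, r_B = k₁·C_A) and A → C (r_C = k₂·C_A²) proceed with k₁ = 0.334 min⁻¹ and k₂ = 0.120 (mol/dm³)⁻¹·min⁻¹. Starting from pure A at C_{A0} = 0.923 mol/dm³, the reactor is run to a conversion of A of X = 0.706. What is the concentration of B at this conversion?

0.538 mol/dm³

C_A = C_{A0}(1−X) = 0.2714 mol/dm³.
Along a PFR/batch, dC_B/dC_A = −r_B/(r_B+r_C) = −k₁/(k₁+k₂·C_A).
Integrating from C_{A0} to C_A: C_B = (0.334/0.120)·ln[(0.334+0.120·0.923)/(0.334+0.120·0.271)] = 2.783·ln(0.4448/0.3666) = 0.5382 mol/dm³.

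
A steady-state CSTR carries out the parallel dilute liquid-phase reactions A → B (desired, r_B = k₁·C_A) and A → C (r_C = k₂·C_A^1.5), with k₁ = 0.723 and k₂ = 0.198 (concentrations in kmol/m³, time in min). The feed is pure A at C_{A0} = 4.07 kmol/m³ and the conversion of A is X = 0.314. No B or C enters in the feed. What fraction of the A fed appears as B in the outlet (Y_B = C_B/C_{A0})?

0.215

Exit C_A = C_{A0}(1−X) = 4.07×0.686 = 2.792 kmol/m³.
In a CSTR the entire volume is at exit conditions, so r_B = 0.723×2.792 = 2.019 and r_C = 0.198×2.792^1.5 = 0.9237.
Fraction of consumed A going to B: r_B/(r_B+r_C) = 0.6861.
C_B = 0.6861·C_{A0}·X = 0.6861×4.07×0.314 = 0.877 kmol/m³; Y_B = C_B/C_{A0} = 0.215.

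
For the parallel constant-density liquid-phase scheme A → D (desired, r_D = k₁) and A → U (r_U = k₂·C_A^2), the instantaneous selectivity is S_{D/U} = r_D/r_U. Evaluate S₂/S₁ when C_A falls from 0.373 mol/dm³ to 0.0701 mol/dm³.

28.3

S_{D/U} = (k₁/k₂)·C_A^-2, so S₂/S₁ = (C_{A,2}/C_{A,1})^-2.
= (0.0701/0.373)^(-2) = (0.1879)^(-2) = 28.3.
Selectivity toward D rises as C_A falls — low-concentration operation is favoured.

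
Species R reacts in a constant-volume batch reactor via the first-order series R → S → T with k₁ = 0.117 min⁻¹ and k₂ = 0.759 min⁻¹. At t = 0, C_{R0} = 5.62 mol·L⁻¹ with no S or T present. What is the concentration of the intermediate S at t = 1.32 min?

Solving the coupled first-order balances gives C_S(t) = [k₁/(k₂−k₁)]·C_{R0}·(e^(−k₁t) − e^(−k₂t)).
e^(−k₁t) = e^(−0.117×1.32) = e^(−0.1544) = 0.8569; e^(−k₂t) = e^(−1.002) = 0.3672.
C_S = 0.117×5.62/(0.759−0.117) × (0.8569−0.3672) = 1.024×0.4897 = 0.5016 mol·L⁻¹.

0.502 mol·L⁻¹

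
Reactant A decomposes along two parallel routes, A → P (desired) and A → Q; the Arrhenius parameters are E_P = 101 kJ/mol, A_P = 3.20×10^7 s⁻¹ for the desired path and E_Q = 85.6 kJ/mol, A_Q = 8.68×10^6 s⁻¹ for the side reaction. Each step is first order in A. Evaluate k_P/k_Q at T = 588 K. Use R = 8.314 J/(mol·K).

0.158

Since both paths have the same order in A, the concentration cancels and S_{P/Q} = k_P/k_Q = (A_P/A_Q)·exp[(E_Q−E_P)/(RT)].
(E_Q−E_P)/(RT) = (85.6−101)×10³/(8.314×588) = -15400/4889 = -3.150.
k_P/k_Q = (3.20×10^7/8.68×10^6)·exp(-3.150) = 3.687 × 0.04285 = 0.158.
Since E_P > E_Q, raising the temperature improves selectivity toward P.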